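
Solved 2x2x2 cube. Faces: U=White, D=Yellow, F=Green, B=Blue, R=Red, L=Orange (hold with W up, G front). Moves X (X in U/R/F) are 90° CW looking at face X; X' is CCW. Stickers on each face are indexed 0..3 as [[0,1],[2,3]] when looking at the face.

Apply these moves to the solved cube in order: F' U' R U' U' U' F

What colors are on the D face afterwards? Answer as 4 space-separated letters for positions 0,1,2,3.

After move 1 (F'): F=GGGG U=WWRR R=YRYR D=OOYY L=OWOW
After move 2 (U'): U=WRWR F=OWGG R=GGYR B=YRBB L=BBOW
After move 3 (R): R=YGRG U=WWWG F=OOGY D=OBYY B=RRRB
After move 4 (U'): U=WGWW F=BBGY R=OORG B=YGRB L=RROW
After move 5 (U'): U=GWWW F=RRGY R=BBRG B=OORB L=YGOW
After move 6 (U'): U=WWGW F=YGGY R=RRRG B=BBRB L=OOOW
After move 7 (F): F=GYYG U=WWWO R=GRWG D=RRYY L=OOOB
Query: D face = RRYY

Answer: R R Y Y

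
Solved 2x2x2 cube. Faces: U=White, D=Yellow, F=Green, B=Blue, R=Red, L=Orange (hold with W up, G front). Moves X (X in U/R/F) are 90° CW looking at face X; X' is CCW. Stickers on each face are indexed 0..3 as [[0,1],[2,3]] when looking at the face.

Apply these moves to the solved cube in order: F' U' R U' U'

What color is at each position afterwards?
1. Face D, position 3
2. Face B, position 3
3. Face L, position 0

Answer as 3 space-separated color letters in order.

Answer: Y B Y

Derivation:
After move 1 (F'): F=GGGG U=WWRR R=YRYR D=OOYY L=OWOW
After move 2 (U'): U=WRWR F=OWGG R=GGYR B=YRBB L=BBOW
After move 3 (R): R=YGRG U=WWWG F=OOGY D=OBYY B=RRRB
After move 4 (U'): U=WGWW F=BBGY R=OORG B=YGRB L=RROW
After move 5 (U'): U=GWWW F=RRGY R=BBRG B=OORB L=YGOW
Query 1: D[3] = Y
Query 2: B[3] = B
Query 3: L[0] = Y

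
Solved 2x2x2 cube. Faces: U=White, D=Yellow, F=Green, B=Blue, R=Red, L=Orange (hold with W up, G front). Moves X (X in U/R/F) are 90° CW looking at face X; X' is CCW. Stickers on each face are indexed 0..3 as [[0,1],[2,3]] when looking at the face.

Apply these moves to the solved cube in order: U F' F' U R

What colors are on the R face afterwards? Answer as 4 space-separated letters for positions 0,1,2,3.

After move 1 (U): U=WWWW F=RRGG R=BBRR B=OOBB L=GGOO
After move 2 (F'): F=RGRG U=WWBR R=YBYR D=GOYY L=GWOW
After move 3 (F'): F=GGRR U=WWYY R=OBGR D=WWYY L=GROB
After move 4 (U): U=YWYW F=OBRR R=OOGR B=GRBB L=GGOB
After move 5 (R): R=GORO U=YBYR F=OWRY D=WBYG B=WRWB
Query: R face = GORO

Answer: G O R O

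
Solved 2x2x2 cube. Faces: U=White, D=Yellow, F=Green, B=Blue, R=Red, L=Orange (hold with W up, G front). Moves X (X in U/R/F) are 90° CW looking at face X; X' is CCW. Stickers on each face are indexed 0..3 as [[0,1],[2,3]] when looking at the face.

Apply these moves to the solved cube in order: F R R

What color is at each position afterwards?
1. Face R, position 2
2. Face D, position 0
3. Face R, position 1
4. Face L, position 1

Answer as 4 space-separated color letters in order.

After move 1 (F): F=GGGG U=WWOO R=WRWR D=RRYY L=OYOY
After move 2 (R): R=WWRR U=WGOG F=GRGY D=RBYB B=OBWB
After move 3 (R): R=RWRW U=WROY F=GBGB D=RWYO B=GBGB
Query 1: R[2] = R
Query 2: D[0] = R
Query 3: R[1] = W
Query 4: L[1] = Y

Answer: R R W Y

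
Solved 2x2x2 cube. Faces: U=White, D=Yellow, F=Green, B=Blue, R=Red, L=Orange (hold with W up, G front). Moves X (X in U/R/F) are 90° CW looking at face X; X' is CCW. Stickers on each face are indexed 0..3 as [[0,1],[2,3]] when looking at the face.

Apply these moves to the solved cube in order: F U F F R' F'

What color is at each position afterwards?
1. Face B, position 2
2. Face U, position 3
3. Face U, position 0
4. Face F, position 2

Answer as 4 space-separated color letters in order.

After move 1 (F): F=GGGG U=WWOO R=WRWR D=RRYY L=OYOY
After move 2 (U): U=OWOW F=WRGG R=BBWR B=OYBB L=GGOY
After move 3 (F): F=GWGR U=OWYG R=OBWR D=WBYY L=GROR
After move 4 (F): F=GGRW U=OWRR R=YBGR D=WOYY L=GWOB
After move 5 (R'): R=BRYG U=OBRO F=GWRR D=WGYW B=YYOB
After move 6 (F'): F=WRGR U=OBBY R=GRWG D=WBYW L=GOOR
Query 1: B[2] = O
Query 2: U[3] = Y
Query 3: U[0] = O
Query 4: F[2] = G

Answer: O Y O G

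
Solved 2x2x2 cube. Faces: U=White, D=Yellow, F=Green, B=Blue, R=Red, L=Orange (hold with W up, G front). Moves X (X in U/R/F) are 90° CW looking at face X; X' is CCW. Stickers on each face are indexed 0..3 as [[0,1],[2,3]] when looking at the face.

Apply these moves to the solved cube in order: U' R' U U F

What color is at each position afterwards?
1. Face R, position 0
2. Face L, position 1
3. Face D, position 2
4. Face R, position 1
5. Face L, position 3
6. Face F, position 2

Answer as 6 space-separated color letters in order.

After move 1 (U'): U=WWWW F=OOGG R=GGRR B=RRBB L=BBOO
After move 2 (R'): R=GRGR U=WBWR F=OWGW D=YOYG B=YRYB
After move 3 (U): U=WWRB F=GRGW R=YRGR B=BBYB L=OWOO
After move 4 (U): U=RWBW F=YRGW R=BBGR B=OWYB L=GROO
After move 5 (F): F=GYWR U=RWOR R=BBWR D=GBYG L=GYOO
Query 1: R[0] = B
Query 2: L[1] = Y
Query 3: D[2] = Y
Query 4: R[1] = B
Query 5: L[3] = O
Query 6: F[2] = W

Answer: B Y Y B O W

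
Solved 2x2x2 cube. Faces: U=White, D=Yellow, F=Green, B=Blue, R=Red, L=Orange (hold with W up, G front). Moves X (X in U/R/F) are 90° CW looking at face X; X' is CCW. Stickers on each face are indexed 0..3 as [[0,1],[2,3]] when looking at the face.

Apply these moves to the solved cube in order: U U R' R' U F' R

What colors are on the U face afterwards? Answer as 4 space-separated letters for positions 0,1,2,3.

Answer: W G G G

Derivation:
After move 1 (U): U=WWWW F=RRGG R=BBRR B=OOBB L=GGOO
After move 2 (U): U=WWWW F=BBGG R=OORR B=GGBB L=RROO
After move 3 (R'): R=OROR U=WBWG F=BWGW D=YBYG B=YGYB
After move 4 (R'): R=RROO U=WYWY F=BBGG D=YWYW B=GGBB
After move 5 (U): U=WWYY F=RRGG R=GGOO B=RRBB L=BBOO
After move 6 (F'): F=RGRG U=WWGO R=WGYO D=BOYW L=BYOY
After move 7 (R): R=YWOG U=WGGG F=RORW D=BBYR B=ORWB
Query: U face = WGGG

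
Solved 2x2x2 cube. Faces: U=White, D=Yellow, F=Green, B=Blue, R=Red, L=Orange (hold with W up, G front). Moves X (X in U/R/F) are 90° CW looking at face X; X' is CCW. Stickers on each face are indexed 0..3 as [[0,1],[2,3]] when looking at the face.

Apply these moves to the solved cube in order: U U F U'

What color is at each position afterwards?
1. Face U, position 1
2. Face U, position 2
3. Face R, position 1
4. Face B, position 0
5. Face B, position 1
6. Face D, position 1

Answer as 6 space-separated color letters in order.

Answer: R W B W O O

Derivation:
After move 1 (U): U=WWWW F=RRGG R=BBRR B=OOBB L=GGOO
After move 2 (U): U=WWWW F=BBGG R=OORR B=GGBB L=RROO
After move 3 (F): F=GBGB U=WWOR R=WOWR D=ROYY L=RYOY
After move 4 (U'): U=WRWO F=RYGB R=GBWR B=WOBB L=GGOY
Query 1: U[1] = R
Query 2: U[2] = W
Query 3: R[1] = B
Query 4: B[0] = W
Query 5: B[1] = O
Query 6: D[1] = O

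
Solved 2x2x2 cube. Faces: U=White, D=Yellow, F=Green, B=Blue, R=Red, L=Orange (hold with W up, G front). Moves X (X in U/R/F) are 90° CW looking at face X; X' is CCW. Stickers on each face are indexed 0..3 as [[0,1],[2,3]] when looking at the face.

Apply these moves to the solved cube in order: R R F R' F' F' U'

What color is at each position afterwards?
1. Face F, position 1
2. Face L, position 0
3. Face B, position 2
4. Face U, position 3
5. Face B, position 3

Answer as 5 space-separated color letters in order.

Answer: W W R G B

Derivation:
After move 1 (R): R=RRRR U=WGWG F=GYGY D=YBYB B=WBWB
After move 2 (R): R=RRRR U=WYWY F=GBGB D=YWYW B=GBGB
After move 3 (F): F=GGBB U=WYOO R=WRYR D=RRYW L=OYOW
After move 4 (R'): R=RRWY U=WGOG F=GYBO D=RGYB B=WBRB
After move 5 (F'): F=YOGB U=WGRW R=GRRY D=YWYB L=OGOO
After move 6 (F'): F=OBYG U=WGGR R=WRYY D=GOYB L=OWOR
After move 7 (U'): U=GRWG F=OWYG R=OBYY B=WRRB L=WBOR
Query 1: F[1] = W
Query 2: L[0] = W
Query 3: B[2] = R
Query 4: U[3] = G
Query 5: B[3] = B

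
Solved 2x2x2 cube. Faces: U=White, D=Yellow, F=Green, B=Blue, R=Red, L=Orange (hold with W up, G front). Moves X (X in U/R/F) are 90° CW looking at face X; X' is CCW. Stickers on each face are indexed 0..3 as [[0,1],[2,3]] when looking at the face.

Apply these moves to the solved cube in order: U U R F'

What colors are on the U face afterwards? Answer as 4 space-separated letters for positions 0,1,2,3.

Answer: W B R R

Derivation:
After move 1 (U): U=WWWW F=RRGG R=BBRR B=OOBB L=GGOO
After move 2 (U): U=WWWW F=BBGG R=OORR B=GGBB L=RROO
After move 3 (R): R=RORO U=WBWG F=BYGY D=YBYG B=WGWB
After move 4 (F'): F=YYBG U=WBRR R=BOYO D=ROYG L=RGOW
Query: U face = WBRR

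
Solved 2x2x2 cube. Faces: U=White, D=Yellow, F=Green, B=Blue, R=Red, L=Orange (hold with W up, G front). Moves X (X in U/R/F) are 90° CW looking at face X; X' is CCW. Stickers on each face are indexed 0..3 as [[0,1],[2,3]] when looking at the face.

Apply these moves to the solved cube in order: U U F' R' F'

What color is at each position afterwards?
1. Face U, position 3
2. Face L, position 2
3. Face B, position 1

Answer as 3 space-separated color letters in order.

After move 1 (U): U=WWWW F=RRGG R=BBRR B=OOBB L=GGOO
After move 2 (U): U=WWWW F=BBGG R=OORR B=GGBB L=RROO
After move 3 (F'): F=BGBG U=WWOR R=YOYR D=ROYY L=RWOW
After move 4 (R'): R=ORYY U=WBOG F=BWBR D=RGYG B=YGOB
After move 5 (F'): F=WRBB U=WBOY R=GRRY D=WWYG L=RGOO
Query 1: U[3] = Y
Query 2: L[2] = O
Query 3: B[1] = G

Answer: Y O G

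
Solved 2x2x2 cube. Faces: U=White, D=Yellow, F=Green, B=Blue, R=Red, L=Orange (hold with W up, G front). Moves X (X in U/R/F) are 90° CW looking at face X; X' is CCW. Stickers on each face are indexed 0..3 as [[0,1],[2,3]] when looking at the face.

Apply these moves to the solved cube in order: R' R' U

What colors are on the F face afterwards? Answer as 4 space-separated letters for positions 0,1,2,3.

After move 1 (R'): R=RRRR U=WBWB F=GWGW D=YGYG B=YBYB
After move 2 (R'): R=RRRR U=WYWY F=GBGB D=YWYW B=GBGB
After move 3 (U): U=WWYY F=RRGB R=GBRR B=OOGB L=GBOO
Query: F face = RRGB

Answer: R R G B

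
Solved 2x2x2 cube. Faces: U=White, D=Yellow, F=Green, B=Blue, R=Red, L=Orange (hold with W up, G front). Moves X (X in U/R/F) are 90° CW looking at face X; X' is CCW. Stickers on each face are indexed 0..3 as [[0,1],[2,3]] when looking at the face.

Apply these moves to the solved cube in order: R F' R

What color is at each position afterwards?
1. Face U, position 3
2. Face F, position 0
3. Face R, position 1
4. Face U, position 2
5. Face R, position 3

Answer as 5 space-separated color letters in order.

Answer: G Y B R R

Derivation:
After move 1 (R): R=RRRR U=WGWG F=GYGY D=YBYB B=WBWB
After move 2 (F'): F=YYGG U=WGRR R=BRYR D=OOYB L=OGOW
After move 3 (R): R=YBRR U=WYRG F=YOGB D=OWYW B=RBGB
Query 1: U[3] = G
Query 2: F[0] = Y
Query 3: R[1] = B
Query 4: U[2] = R
Query 5: R[3] = R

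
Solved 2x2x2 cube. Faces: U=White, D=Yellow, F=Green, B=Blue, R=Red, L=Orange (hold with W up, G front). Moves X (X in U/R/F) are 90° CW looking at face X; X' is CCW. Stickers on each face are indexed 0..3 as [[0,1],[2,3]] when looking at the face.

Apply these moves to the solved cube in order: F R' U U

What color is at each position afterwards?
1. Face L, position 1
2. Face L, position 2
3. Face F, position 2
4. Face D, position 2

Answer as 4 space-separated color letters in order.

Answer: R O G Y

Derivation:
After move 1 (F): F=GGGG U=WWOO R=WRWR D=RRYY L=OYOY
After move 2 (R'): R=RRWW U=WBOB F=GWGO D=RGYG B=YBRB
After move 3 (U): U=OWBB F=RRGO R=YBWW B=OYRB L=GWOY
After move 4 (U): U=BOBW F=YBGO R=OYWW B=GWRB L=RROY
Query 1: L[1] = R
Query 2: L[2] = O
Query 3: F[2] = G
Query 4: D[2] = Y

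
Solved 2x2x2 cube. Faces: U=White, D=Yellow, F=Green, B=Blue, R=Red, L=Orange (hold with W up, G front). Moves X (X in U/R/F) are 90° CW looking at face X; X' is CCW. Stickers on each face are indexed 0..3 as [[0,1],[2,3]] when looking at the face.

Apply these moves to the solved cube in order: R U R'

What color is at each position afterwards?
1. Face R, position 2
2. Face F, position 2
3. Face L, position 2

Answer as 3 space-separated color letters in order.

Answer: W G O

Derivation:
After move 1 (R): R=RRRR U=WGWG F=GYGY D=YBYB B=WBWB
After move 2 (U): U=WWGG F=RRGY R=WBRR B=OOWB L=GYOO
After move 3 (R'): R=BRWR U=WWGO F=RWGG D=YRYY B=BOBB
Query 1: R[2] = W
Query 2: F[2] = G
Query 3: L[2] = O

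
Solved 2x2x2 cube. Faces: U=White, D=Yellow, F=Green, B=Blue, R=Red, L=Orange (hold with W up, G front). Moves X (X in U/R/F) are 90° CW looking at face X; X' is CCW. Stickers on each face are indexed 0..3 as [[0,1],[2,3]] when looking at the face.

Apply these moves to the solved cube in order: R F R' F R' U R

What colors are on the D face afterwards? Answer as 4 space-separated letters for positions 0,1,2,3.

Answer: W R Y O

Derivation:
After move 1 (R): R=RRRR U=WGWG F=GYGY D=YBYB B=WBWB
After move 2 (F): F=GGYY U=WGOO R=WRGR D=RRYB L=OYOB
After move 3 (R'): R=RRWG U=WWOW F=GGYO D=RGYY B=BBRB
After move 4 (F): F=YGOG U=WWBY R=ORWG D=WRYY L=OROG
After move 5 (R'): R=RGOW U=WRBB F=YWOY D=WGYG B=YBRB
After move 6 (U): U=BWBR F=RGOY R=YBOW B=ORRB L=YWOG
After move 7 (R): R=OYWB U=BGBY F=RGOG D=WRYO B=RRWB
Query: D face = WRYO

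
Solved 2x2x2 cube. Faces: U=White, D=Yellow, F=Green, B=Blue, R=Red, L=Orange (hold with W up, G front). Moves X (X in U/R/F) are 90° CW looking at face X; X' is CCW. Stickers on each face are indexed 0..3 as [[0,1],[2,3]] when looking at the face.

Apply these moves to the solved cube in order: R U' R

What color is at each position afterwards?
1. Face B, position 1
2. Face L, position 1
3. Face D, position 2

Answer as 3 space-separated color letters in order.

Answer: R B Y

Derivation:
After move 1 (R): R=RRRR U=WGWG F=GYGY D=YBYB B=WBWB
After move 2 (U'): U=GGWW F=OOGY R=GYRR B=RRWB L=WBOO
After move 3 (R): R=RGRY U=GOWY F=OBGB D=YWYR B=WRGB
Query 1: B[1] = R
Query 2: L[1] = B
Query 3: D[2] = Y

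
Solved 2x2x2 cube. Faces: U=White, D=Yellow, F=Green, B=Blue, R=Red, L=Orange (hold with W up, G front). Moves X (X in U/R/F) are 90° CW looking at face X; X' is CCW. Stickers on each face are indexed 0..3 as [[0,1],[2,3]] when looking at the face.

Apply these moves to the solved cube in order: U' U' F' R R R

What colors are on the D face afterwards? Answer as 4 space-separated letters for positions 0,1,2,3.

Answer: R G Y G

Derivation:
After move 1 (U'): U=WWWW F=OOGG R=GGRR B=RRBB L=BBOO
After move 2 (U'): U=WWWW F=BBGG R=OORR B=GGBB L=RROO
After move 3 (F'): F=BGBG U=WWOR R=YOYR D=ROYY L=RWOW
After move 4 (R): R=YYRO U=WGOG F=BOBY D=RBYG B=RGWB
After move 5 (R): R=RYOY U=WOOY F=BBBG D=RWYR B=GGGB
After move 6 (R): R=ORYY U=WBOG F=BWBR D=RGYG B=YGOB
Query: D face = RGYG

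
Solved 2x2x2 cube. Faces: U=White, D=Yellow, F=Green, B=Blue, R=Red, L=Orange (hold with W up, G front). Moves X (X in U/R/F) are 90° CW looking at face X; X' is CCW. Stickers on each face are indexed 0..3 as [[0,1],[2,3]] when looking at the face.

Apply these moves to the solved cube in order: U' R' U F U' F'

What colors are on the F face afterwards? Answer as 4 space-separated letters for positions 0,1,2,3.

After move 1 (U'): U=WWWW F=OOGG R=GGRR B=RRBB L=BBOO
After move 2 (R'): R=GRGR U=WBWR F=OWGW D=YOYG B=YRYB
After move 3 (U): U=WWRB F=GRGW R=YRGR B=BBYB L=OWOO
After move 4 (F): F=GGWR U=WWOW R=RRBR D=GYYG L=OYOO
After move 5 (U'): U=WWWO F=OYWR R=GGBR B=RRYB L=BBOO
After move 6 (F'): F=YROW U=WWGB R=YGGR D=BOYG L=BOOW
Query: F face = YROW

Answer: Y R O W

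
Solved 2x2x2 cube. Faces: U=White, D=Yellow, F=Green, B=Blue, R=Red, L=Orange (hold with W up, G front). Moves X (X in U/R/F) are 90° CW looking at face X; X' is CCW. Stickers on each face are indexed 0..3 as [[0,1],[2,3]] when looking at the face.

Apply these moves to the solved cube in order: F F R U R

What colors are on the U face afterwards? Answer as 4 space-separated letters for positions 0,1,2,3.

Answer: Y O G Y

Derivation:
After move 1 (F): F=GGGG U=WWOO R=WRWR D=RRYY L=OYOY
After move 2 (F): F=GGGG U=WWYY R=OROR D=WWYY L=OROR
After move 3 (R): R=OORR U=WGYG F=GWGY D=WBYB B=YBWB
After move 4 (U): U=YWGG F=OOGY R=YBRR B=ORWB L=GWOR
After move 5 (R): R=RYRB U=YOGY F=OBGB D=WWYO B=GRWB
Query: U face = YOGY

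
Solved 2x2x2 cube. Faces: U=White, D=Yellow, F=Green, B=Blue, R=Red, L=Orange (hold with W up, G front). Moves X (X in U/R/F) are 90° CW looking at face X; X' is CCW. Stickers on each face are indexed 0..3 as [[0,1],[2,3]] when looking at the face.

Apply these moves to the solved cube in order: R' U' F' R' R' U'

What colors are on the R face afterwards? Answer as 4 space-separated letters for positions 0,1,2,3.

Answer: O Y W G

Derivation:
After move 1 (R'): R=RRRR U=WBWB F=GWGW D=YGYG B=YBYB
After move 2 (U'): U=BBWW F=OOGW R=GWRR B=RRYB L=YBOO
After move 3 (F'): F=OWOG U=BBGR R=GWYR D=BOYG L=YWOW
After move 4 (R'): R=WRGY U=BYGR F=OBOR D=BWYG B=GROB
After move 5 (R'): R=RYWG U=BOGG F=OYOR D=BBYR B=GRWB
After move 6 (U'): U=OGBG F=YWOR R=OYWG B=RYWB L=GROW
Query: R face = OYWG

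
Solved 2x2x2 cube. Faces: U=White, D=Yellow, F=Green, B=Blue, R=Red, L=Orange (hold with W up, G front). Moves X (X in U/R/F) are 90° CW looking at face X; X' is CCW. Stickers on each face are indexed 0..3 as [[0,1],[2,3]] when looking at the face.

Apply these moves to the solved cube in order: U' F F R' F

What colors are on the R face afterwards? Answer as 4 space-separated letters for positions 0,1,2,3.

After move 1 (U'): U=WWWW F=OOGG R=GGRR B=RRBB L=BBOO
After move 2 (F): F=GOGO U=WWOB R=WGWR D=RGYY L=BYOY
After move 3 (F): F=GGOO U=WWYY R=OGBR D=WWYY L=BROG
After move 4 (R'): R=GROB U=WBYR F=GWOY D=WGYO B=YRWB
After move 5 (F): F=OGYW U=WBGR R=YRRB D=OGYO L=BWOG
Query: R face = YRRB

Answer: Y R R B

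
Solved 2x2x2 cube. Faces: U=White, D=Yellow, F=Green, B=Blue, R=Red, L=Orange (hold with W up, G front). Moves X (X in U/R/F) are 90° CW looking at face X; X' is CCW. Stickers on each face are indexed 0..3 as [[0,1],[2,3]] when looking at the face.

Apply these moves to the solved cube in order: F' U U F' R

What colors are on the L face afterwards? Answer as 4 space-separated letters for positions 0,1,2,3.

After move 1 (F'): F=GGGG U=WWRR R=YRYR D=OOYY L=OWOW
After move 2 (U): U=RWRW F=YRGG R=BBYR B=OWBB L=GGOW
After move 3 (U): U=RRWW F=BBGG R=OWYR B=GGBB L=YROW
After move 4 (F'): F=BGBG U=RROY R=OWOR D=RWYY L=YWOW
After move 5 (R): R=OORW U=RGOG F=BWBY D=RBYG B=YGRB
Query: L face = YWOW

Answer: Y W O W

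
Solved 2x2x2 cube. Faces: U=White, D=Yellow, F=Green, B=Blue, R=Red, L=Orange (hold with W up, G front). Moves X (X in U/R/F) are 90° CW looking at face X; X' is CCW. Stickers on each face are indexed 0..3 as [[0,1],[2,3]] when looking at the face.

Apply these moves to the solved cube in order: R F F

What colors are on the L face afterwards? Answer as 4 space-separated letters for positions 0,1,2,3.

Answer: O R O R

Derivation:
After move 1 (R): R=RRRR U=WGWG F=GYGY D=YBYB B=WBWB
After move 2 (F): F=GGYY U=WGOO R=WRGR D=RRYB L=OYOB
After move 3 (F): F=YGYG U=WGBY R=OROR D=GWYB L=OROR
Query: L face = OROR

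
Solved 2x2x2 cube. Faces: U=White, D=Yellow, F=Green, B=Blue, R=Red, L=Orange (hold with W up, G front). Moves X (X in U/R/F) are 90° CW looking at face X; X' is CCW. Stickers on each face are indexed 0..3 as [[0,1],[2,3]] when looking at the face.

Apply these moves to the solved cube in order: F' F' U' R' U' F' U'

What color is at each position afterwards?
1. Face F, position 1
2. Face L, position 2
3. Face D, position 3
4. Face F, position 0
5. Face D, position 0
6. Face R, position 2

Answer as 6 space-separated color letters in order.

Answer: W O G Y R W

Derivation:
After move 1 (F'): F=GGGG U=WWRR R=YRYR D=OOYY L=OWOW
After move 2 (F'): F=GGGG U=WWYY R=OROR D=WWYY L=OROR
After move 3 (U'): U=WYWY F=ORGG R=GGOR B=ORBB L=BBOR
After move 4 (R'): R=GRGO U=WBWO F=OYGY D=WRYG B=YRWB
After move 5 (U'): U=BOWW F=BBGY R=OYGO B=GRWB L=YROR
After move 6 (F'): F=BYBG U=BOOG R=RYWO D=RRYG L=YWOW
After move 7 (U'): U=OGBO F=YWBG R=BYWO B=RYWB L=GROW
Query 1: F[1] = W
Query 2: L[2] = O
Query 3: D[3] = G
Query 4: F[0] = Y
Query 5: D[0] = R
Query 6: R[2] = W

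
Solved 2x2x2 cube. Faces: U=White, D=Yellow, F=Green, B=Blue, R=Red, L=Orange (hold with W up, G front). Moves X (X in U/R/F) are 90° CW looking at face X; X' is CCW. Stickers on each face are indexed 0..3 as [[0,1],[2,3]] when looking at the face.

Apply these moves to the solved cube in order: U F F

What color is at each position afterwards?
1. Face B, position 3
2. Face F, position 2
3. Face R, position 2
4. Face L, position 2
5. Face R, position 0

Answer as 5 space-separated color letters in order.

After move 1 (U): U=WWWW F=RRGG R=BBRR B=OOBB L=GGOO
After move 2 (F): F=GRGR U=WWOG R=WBWR D=RBYY L=GYOY
After move 3 (F): F=GGRR U=WWYY R=OBGR D=WWYY L=GROB
Query 1: B[3] = B
Query 2: F[2] = R
Query 3: R[2] = G
Query 4: L[2] = O
Query 5: R[0] = O

Answer: B R G O O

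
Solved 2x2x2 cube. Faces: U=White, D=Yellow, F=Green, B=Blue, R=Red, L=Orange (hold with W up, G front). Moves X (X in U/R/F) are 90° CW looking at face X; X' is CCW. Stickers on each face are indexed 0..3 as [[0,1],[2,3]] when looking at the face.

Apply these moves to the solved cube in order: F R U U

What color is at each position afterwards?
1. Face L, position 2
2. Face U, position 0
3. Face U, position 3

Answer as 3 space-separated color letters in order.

Answer: O G W

Derivation:
After move 1 (F): F=GGGG U=WWOO R=WRWR D=RRYY L=OYOY
After move 2 (R): R=WWRR U=WGOG F=GRGY D=RBYB B=OBWB
After move 3 (U): U=OWGG F=WWGY R=OBRR B=OYWB L=GROY
After move 4 (U): U=GOGW F=OBGY R=OYRR B=GRWB L=WWOY
Query 1: L[2] = O
Query 2: U[0] = G
Query 3: U[3] = W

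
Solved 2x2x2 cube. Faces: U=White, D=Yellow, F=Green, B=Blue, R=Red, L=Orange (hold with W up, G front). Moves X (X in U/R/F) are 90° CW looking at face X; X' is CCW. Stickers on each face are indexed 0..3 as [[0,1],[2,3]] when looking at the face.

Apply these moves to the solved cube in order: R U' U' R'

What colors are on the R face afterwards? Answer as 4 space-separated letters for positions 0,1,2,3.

Answer: O R O R

Derivation:
After move 1 (R): R=RRRR U=WGWG F=GYGY D=YBYB B=WBWB
After move 2 (U'): U=GGWW F=OOGY R=GYRR B=RRWB L=WBOO
After move 3 (U'): U=GWGW F=WBGY R=OORR B=GYWB L=RROO
After move 4 (R'): R=OROR U=GWGG F=WWGW D=YBYY B=BYBB
Query: R face = OROR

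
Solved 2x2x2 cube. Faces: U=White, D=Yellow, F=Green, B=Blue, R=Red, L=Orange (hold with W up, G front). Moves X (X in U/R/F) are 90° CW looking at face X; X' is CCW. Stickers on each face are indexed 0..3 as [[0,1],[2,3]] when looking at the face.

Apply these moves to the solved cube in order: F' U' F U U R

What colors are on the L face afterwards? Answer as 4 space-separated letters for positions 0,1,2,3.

Answer: W G O O

Derivation:
After move 1 (F'): F=GGGG U=WWRR R=YRYR D=OOYY L=OWOW
After move 2 (U'): U=WRWR F=OWGG R=GGYR B=YRBB L=BBOW
After move 3 (F): F=GOGW U=WRWB R=WGRR D=YGYY L=BOOO
After move 4 (U): U=WWBR F=WGGW R=YRRR B=BOBB L=GOOO
After move 5 (U): U=BWRW F=YRGW R=BORR B=GOBB L=WGOO
After move 6 (R): R=RBRO U=BRRW F=YGGY D=YBYG B=WOWB
Query: L face = WGOO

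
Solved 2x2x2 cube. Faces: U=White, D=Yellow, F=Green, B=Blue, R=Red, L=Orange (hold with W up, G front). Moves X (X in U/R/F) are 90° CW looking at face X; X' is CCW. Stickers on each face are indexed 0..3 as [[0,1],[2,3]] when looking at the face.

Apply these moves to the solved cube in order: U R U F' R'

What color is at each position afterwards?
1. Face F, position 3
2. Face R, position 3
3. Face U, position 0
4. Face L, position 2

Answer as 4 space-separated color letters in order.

Answer: R Y W O

Derivation:
After move 1 (U): U=WWWW F=RRGG R=BBRR B=OOBB L=GGOO
After move 2 (R): R=RBRB U=WRWG F=RYGY D=YBYO B=WOWB
After move 3 (U): U=WWGR F=RBGY R=WORB B=GGWB L=RYOO
After move 4 (F'): F=BYRG U=WWWR R=BOYB D=YOYO L=RROG
After move 5 (R'): R=OBBY U=WWWG F=BWRR D=YYYG B=OGOB
Query 1: F[3] = R
Query 2: R[3] = Y
Query 3: U[0] = W
Query 4: L[2] = O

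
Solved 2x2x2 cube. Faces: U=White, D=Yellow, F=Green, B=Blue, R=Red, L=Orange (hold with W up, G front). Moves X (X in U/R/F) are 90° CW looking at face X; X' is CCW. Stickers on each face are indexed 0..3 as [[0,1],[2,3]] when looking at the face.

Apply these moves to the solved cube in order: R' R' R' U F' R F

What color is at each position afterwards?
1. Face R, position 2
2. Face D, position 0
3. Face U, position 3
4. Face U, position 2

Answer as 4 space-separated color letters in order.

After move 1 (R'): R=RRRR U=WBWB F=GWGW D=YGYG B=YBYB
After move 2 (R'): R=RRRR U=WYWY F=GBGB D=YWYW B=GBGB
After move 3 (R'): R=RRRR U=WGWG F=GYGY D=YBYB B=WBWB
After move 4 (U): U=WWGG F=RRGY R=WBRR B=OOWB L=GYOO
After move 5 (F'): F=RYRG U=WWWR R=BBYR D=YOYB L=GGOG
After move 6 (R): R=YBRB U=WYWG F=RORB D=YWYO B=ROWB
After move 7 (F): F=RRBO U=WYGG R=WBGB D=RYYO L=GYOW
Query 1: R[2] = G
Query 2: D[0] = R
Query 3: U[3] = G
Query 4: U[2] = G

Answer: G R G G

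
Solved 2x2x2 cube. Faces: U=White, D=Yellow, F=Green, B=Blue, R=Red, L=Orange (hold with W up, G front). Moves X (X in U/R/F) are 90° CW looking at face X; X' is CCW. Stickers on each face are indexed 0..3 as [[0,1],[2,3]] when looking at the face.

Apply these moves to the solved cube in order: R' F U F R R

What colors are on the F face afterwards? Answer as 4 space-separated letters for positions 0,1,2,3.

Answer: W Y W O

Derivation:
After move 1 (R'): R=RRRR U=WBWB F=GWGW D=YGYG B=YBYB
After move 2 (F): F=GGWW U=WBOO R=WRBR D=RRYG L=OYOG
After move 3 (U): U=OWOB F=WRWW R=YBBR B=OYYB L=GGOG
After move 4 (F): F=WWWR U=OWGG R=OBBR D=BYYG L=GROR
After move 5 (R): R=BORB U=OWGR F=WYWG D=BYYO B=GYWB
After move 6 (R): R=RBBO U=OYGG F=WYWO D=BWYG B=RYWB
Query: F face = WYWO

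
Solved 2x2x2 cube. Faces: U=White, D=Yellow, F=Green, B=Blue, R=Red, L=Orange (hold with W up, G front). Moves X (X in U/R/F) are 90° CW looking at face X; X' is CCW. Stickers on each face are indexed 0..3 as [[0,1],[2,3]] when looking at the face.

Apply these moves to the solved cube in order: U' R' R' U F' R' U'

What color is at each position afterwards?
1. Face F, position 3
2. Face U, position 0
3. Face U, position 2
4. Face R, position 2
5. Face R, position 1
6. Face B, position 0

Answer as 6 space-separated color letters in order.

Answer: G O W W W R

Derivation:
After move 1 (U'): U=WWWW F=OOGG R=GGRR B=RRBB L=BBOO
After move 2 (R'): R=GRGR U=WBWR F=OWGW D=YOYG B=YRYB
After move 3 (R'): R=RRGG U=WYWY F=OBGR D=YWYW B=GROB
After move 4 (U): U=WWYY F=RRGR R=GRGG B=BBOB L=OBOO
After move 5 (F'): F=RRRG U=WWGG R=WRYG D=BOYW L=OYOY
After move 6 (R'): R=RGWY U=WOGB F=RWRG D=BRYG B=WBOB
After move 7 (U'): U=OBWG F=OYRG R=RWWY B=RGOB L=WBOY
Query 1: F[3] = G
Query 2: U[0] = O
Query 3: U[2] = W
Query 4: R[2] = W
Query 5: R[1] = W
Query 6: B[0] = R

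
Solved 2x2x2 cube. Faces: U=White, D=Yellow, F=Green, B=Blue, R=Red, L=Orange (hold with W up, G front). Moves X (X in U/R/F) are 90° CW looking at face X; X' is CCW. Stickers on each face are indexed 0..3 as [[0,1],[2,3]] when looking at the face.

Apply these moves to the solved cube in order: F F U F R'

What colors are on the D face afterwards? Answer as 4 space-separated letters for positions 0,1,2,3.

After move 1 (F): F=GGGG U=WWOO R=WRWR D=RRYY L=OYOY
After move 2 (F): F=GGGG U=WWYY R=OROR D=WWYY L=OROR
After move 3 (U): U=YWYW F=ORGG R=BBOR B=ORBB L=GGOR
After move 4 (F): F=GOGR U=YWRG R=YBWR D=OBYY L=GWOW
After move 5 (R'): R=BRYW U=YBRO F=GWGG D=OOYR B=YRBB
Query: D face = OOYR

Answer: O O Y R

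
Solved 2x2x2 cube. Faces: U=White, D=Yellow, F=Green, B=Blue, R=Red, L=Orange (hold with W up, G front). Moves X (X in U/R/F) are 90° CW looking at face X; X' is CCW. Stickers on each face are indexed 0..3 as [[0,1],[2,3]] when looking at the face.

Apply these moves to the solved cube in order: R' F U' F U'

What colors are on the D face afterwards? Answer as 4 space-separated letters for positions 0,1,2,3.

Answer: B G Y G

Derivation:
After move 1 (R'): R=RRRR U=WBWB F=GWGW D=YGYG B=YBYB
After move 2 (F): F=GGWW U=WBOO R=WRBR D=RRYG L=OYOG
After move 3 (U'): U=BOWO F=OYWW R=GGBR B=WRYB L=YBOG
After move 4 (F): F=WOWY U=BOGB R=WGOR D=BGYG L=YROR
After move 5 (U'): U=OBBG F=YRWY R=WOOR B=WGYB L=WROR
Query: D face = BGYG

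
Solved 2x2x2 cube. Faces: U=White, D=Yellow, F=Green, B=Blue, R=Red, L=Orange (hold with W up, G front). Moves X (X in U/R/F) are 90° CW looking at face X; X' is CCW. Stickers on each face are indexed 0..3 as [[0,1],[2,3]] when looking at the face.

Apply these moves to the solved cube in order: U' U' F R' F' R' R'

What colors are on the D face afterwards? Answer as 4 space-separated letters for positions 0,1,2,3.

After move 1 (U'): U=WWWW F=OOGG R=GGRR B=RRBB L=BBOO
After move 2 (U'): U=WWWW F=BBGG R=OORR B=GGBB L=RROO
After move 3 (F): F=GBGB U=WWOR R=WOWR D=ROYY L=RYOY
After move 4 (R'): R=ORWW U=WBOG F=GWGR D=RBYB B=YGOB
After move 5 (F'): F=WRGG U=WBOW R=BRRW D=YYYB L=RGOO
After move 6 (R'): R=RWBR U=WOOY F=WBGW D=YRYG B=BGYB
After move 7 (R'): R=WRRB U=WYOB F=WOGY D=YBYW B=GGRB
Query: D face = YBYW

Answer: Y B Y W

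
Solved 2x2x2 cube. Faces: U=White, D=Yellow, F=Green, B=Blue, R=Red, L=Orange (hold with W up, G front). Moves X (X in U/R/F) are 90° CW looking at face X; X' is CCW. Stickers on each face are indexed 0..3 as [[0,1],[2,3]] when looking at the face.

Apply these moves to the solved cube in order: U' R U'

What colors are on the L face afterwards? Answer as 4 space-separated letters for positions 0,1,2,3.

After move 1 (U'): U=WWWW F=OOGG R=GGRR B=RRBB L=BBOO
After move 2 (R): R=RGRG U=WOWG F=OYGY D=YBYR B=WRWB
After move 3 (U'): U=OGWW F=BBGY R=OYRG B=RGWB L=WROO
Query: L face = WROO

Answer: W R O O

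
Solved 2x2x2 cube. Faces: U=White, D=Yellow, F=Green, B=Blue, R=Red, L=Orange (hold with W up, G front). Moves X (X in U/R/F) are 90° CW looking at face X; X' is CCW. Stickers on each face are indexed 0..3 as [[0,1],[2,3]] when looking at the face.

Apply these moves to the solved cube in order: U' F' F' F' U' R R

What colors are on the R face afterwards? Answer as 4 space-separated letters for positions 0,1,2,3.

Answer: R W O G

Derivation:
After move 1 (U'): U=WWWW F=OOGG R=GGRR B=RRBB L=BBOO
After move 2 (F'): F=OGOG U=WWGR R=YGYR D=BOYY L=BWOW
After move 3 (F'): F=GGOO U=WWYY R=OGBR D=WWYY L=BROG
After move 4 (F'): F=GOGO U=WWOB R=WGWR D=RGYY L=BYOY
After move 5 (U'): U=WBWO F=BYGO R=GOWR B=WGBB L=RROY
After move 6 (R): R=WGRO U=WYWO F=BGGY D=RBYW B=OGBB
After move 7 (R): R=RWOG U=WGWY F=BBGW D=RBYO B=OGYB
Query: R face = RWOG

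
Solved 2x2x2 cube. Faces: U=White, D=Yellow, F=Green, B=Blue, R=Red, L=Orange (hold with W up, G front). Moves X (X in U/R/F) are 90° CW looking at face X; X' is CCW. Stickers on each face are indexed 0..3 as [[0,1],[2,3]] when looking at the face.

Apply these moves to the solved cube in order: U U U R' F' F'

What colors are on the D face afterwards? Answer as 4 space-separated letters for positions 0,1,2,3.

After move 1 (U): U=WWWW F=RRGG R=BBRR B=OOBB L=GGOO
After move 2 (U): U=WWWW F=BBGG R=OORR B=GGBB L=RROO
After move 3 (U): U=WWWW F=OOGG R=GGRR B=RRBB L=BBOO
After move 4 (R'): R=GRGR U=WBWR F=OWGW D=YOYG B=YRYB
After move 5 (F'): F=WWOG U=WBGG R=ORYR D=BOYG L=BROW
After move 6 (F'): F=WGWO U=WBOY R=ORBR D=RWYG L=BGOG
Query: D face = RWYG

Answer: R W Y G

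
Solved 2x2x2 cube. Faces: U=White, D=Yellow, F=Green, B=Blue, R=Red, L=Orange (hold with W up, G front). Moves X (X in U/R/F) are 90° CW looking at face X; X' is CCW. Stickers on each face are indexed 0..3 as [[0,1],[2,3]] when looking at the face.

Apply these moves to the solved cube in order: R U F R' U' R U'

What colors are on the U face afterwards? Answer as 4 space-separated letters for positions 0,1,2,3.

Answer: Y Y W W

Derivation:
After move 1 (R): R=RRRR U=WGWG F=GYGY D=YBYB B=WBWB
After move 2 (U): U=WWGG F=RRGY R=WBRR B=OOWB L=GYOO
After move 3 (F): F=GRYR U=WWOY R=GBGR D=RWYB L=GYOB
After move 4 (R'): R=BRGG U=WWOO F=GWYY D=RRYR B=BOWB
After move 5 (U'): U=WOWO F=GYYY R=GWGG B=BRWB L=BOOB
After move 6 (R): R=GGGW U=WYWY F=GRYR D=RWYB B=OROB
After move 7 (U'): U=YYWW F=BOYR R=GRGW B=GGOB L=OROB
Query: U face = YYWW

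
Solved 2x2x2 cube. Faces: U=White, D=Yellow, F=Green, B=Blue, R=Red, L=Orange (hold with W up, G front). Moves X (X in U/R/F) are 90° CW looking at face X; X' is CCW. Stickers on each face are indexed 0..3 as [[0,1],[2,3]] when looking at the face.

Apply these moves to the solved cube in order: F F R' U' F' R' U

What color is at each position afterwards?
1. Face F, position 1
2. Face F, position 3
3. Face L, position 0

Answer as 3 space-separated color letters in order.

Answer: O O R

Derivation:
After move 1 (F): F=GGGG U=WWOO R=WRWR D=RRYY L=OYOY
After move 2 (F): F=GGGG U=WWYY R=OROR D=WWYY L=OROR
After move 3 (R'): R=RROO U=WBYB F=GWGY D=WGYG B=YBWB
After move 4 (U'): U=BBWY F=ORGY R=GWOO B=RRWB L=YBOR
After move 5 (F'): F=RYOG U=BBGO R=GWWO D=BRYG L=YYOW
After move 6 (R'): R=WOGW U=BWGR F=RBOO D=BYYG B=GRRB
After move 7 (U): U=GBRW F=WOOO R=GRGW B=YYRB L=RBOW
Query 1: F[1] = O
Query 2: F[3] = O
Query 3: L[0] = R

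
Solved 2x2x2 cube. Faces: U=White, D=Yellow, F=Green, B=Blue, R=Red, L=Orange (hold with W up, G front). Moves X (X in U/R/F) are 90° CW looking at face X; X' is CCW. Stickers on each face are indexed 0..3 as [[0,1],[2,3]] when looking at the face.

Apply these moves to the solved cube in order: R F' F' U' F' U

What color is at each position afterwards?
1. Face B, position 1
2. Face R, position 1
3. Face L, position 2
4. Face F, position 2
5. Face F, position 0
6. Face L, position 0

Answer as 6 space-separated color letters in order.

Answer: B R O O W R

Derivation:
After move 1 (R): R=RRRR U=WGWG F=GYGY D=YBYB B=WBWB
After move 2 (F'): F=YYGG U=WGRR R=BRYR D=OOYB L=OGOW
After move 3 (F'): F=YGYG U=WGBY R=OROR D=GWYB L=OROR
After move 4 (U'): U=GYWB F=ORYG R=YGOR B=ORWB L=WBOR
After move 5 (F'): F=RGOY U=GYYO R=WGGR D=BRYB L=WBOW
After move 6 (U): U=YGOY F=WGOY R=ORGR B=WBWB L=RGOW
Query 1: B[1] = B
Query 2: R[1] = R
Query 3: L[2] = O
Query 4: F[2] = O
Query 5: F[0] = W
Query 6: L[0] = R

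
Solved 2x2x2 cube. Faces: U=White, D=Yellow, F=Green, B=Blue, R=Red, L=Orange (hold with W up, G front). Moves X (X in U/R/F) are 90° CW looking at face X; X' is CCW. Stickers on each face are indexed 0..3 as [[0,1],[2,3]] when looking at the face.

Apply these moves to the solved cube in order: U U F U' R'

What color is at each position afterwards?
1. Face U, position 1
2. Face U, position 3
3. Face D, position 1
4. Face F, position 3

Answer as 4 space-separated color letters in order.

After move 1 (U): U=WWWW F=RRGG R=BBRR B=OOBB L=GGOO
After move 2 (U): U=WWWW F=BBGG R=OORR B=GGBB L=RROO
After move 3 (F): F=GBGB U=WWOR R=WOWR D=ROYY L=RYOY
After move 4 (U'): U=WRWO F=RYGB R=GBWR B=WOBB L=GGOY
After move 5 (R'): R=BRGW U=WBWW F=RRGO D=RYYB B=YOOB
Query 1: U[1] = B
Query 2: U[3] = W
Query 3: D[1] = Y
Query 4: F[3] = O

Answer: B W Y O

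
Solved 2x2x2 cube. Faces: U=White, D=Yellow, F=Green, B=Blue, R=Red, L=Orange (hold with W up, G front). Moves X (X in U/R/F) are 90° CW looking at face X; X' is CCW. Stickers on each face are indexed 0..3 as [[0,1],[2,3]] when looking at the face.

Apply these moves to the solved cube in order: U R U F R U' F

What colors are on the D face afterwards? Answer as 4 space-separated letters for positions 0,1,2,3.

Answer: B G Y G

Derivation:
After move 1 (U): U=WWWW F=RRGG R=BBRR B=OOBB L=GGOO
After move 2 (R): R=RBRB U=WRWG F=RYGY D=YBYO B=WOWB
After move 3 (U): U=WWGR F=RBGY R=WORB B=GGWB L=RYOO
After move 4 (F): F=GRYB U=WWOY R=GORB D=RWYO L=RYOB
After move 5 (R): R=RGBO U=WROB F=GWYO D=RWYG B=YGWB
After move 6 (U'): U=RBWO F=RYYO R=GWBO B=RGWB L=YGOB
After move 7 (F): F=YROY U=RBBG R=WWOO D=BGYG L=YROW
Query: D face = BGYG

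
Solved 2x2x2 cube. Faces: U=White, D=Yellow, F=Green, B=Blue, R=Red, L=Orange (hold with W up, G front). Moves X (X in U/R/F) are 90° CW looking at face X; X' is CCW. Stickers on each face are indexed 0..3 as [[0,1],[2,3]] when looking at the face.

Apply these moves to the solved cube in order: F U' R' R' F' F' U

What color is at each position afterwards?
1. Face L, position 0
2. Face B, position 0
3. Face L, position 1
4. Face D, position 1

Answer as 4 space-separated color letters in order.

After move 1 (F): F=GGGG U=WWOO R=WRWR D=RRYY L=OYOY
After move 2 (U'): U=WOWO F=OYGG R=GGWR B=WRBB L=BBOY
After move 3 (R'): R=GRGW U=WBWW F=OOGO D=RYYG B=YRRB
After move 4 (R'): R=RWGG U=WRWY F=OBGW D=ROYO B=GRYB
After move 5 (F'): F=BWOG U=WRRG R=OWRG D=BYYO L=BYOW
After move 6 (F'): F=WGBO U=WROR R=YWBG D=YWYO L=BGOR
After move 7 (U): U=OWRR F=YWBO R=GRBG B=BGYB L=WGOR
Query 1: L[0] = W
Query 2: B[0] = B
Query 3: L[1] = G
Query 4: D[1] = W

Answer: W B G W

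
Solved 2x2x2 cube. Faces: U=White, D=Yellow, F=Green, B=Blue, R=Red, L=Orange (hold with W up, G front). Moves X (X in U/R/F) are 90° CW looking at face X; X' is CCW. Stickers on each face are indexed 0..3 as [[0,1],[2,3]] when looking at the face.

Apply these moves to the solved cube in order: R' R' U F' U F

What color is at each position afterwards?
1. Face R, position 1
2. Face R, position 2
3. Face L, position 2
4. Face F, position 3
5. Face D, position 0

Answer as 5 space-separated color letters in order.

After move 1 (R'): R=RRRR U=WBWB F=GWGW D=YGYG B=YBYB
After move 2 (R'): R=RRRR U=WYWY F=GBGB D=YWYW B=GBGB
After move 3 (U): U=WWYY F=RRGB R=GBRR B=OOGB L=GBOO
After move 4 (F'): F=RBRG U=WWGR R=WBYR D=BOYW L=GYOY
After move 5 (U): U=GWRW F=WBRG R=OOYR B=GYGB L=RBOY
After move 6 (F): F=RWGB U=GWYB R=ROWR D=YOYW L=RBOO
Query 1: R[1] = O
Query 2: R[2] = W
Query 3: L[2] = O
Query 4: F[3] = B
Query 5: D[0] = Y

Answer: O W O B Y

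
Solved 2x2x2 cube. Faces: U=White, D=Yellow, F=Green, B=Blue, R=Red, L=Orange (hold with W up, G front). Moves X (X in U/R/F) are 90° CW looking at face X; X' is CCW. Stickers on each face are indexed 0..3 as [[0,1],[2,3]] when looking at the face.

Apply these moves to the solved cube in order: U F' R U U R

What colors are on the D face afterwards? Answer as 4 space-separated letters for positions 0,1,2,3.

After move 1 (U): U=WWWW F=RRGG R=BBRR B=OOBB L=GGOO
After move 2 (F'): F=RGRG U=WWBR R=YBYR D=GOYY L=GWOW
After move 3 (R): R=YYRB U=WGBG F=RORY D=GBYO B=ROWB
After move 4 (U): U=BWGG F=YYRY R=RORB B=GWWB L=ROOW
After move 5 (U): U=GBGW F=RORY R=GWRB B=ROWB L=YYOW
After move 6 (R): R=RGBW U=GOGY F=RBRO D=GWYR B=WOBB
Query: D face = GWYR

Answer: G W Y R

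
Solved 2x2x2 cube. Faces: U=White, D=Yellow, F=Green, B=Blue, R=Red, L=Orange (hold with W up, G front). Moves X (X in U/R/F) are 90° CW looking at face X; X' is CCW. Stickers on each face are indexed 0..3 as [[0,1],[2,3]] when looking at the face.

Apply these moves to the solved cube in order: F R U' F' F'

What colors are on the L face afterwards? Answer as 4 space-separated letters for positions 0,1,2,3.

After move 1 (F): F=GGGG U=WWOO R=WRWR D=RRYY L=OYOY
After move 2 (R): R=WWRR U=WGOG F=GRGY D=RBYB B=OBWB
After move 3 (U'): U=GGWO F=OYGY R=GRRR B=WWWB L=OBOY
After move 4 (F'): F=YYOG U=GGGR R=BRRR D=BYYB L=OOOW
After move 5 (F'): F=YGYO U=GGBR R=YRBR D=OWYB L=OROG
Query: L face = OROG

Answer: O R O G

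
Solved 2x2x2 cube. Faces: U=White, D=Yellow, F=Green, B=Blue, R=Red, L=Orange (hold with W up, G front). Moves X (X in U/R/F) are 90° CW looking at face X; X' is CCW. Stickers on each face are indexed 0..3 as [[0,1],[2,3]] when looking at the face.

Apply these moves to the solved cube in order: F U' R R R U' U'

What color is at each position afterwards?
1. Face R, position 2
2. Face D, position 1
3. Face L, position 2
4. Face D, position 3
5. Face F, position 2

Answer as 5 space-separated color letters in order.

After move 1 (F): F=GGGG U=WWOO R=WRWR D=RRYY L=OYOY
After move 2 (U'): U=WOWO F=OYGG R=GGWR B=WRBB L=BBOY
After move 3 (R): R=WGRG U=WYWG F=ORGY D=RBYW B=OROB
After move 4 (R): R=RWGG U=WRWY F=OBGW D=ROYO B=GRYB
After move 5 (R): R=GRGW U=WBWW F=OOGO D=RYYG B=YRRB
After move 6 (U'): U=BWWW F=BBGO R=OOGW B=GRRB L=YROY
After move 7 (U'): U=WWBW F=YRGO R=BBGW B=OORB L=GROY
Query 1: R[2] = G
Query 2: D[1] = Y
Query 3: L[2] = O
Query 4: D[3] = G
Query 5: F[2] = G

Answer: G Y O G G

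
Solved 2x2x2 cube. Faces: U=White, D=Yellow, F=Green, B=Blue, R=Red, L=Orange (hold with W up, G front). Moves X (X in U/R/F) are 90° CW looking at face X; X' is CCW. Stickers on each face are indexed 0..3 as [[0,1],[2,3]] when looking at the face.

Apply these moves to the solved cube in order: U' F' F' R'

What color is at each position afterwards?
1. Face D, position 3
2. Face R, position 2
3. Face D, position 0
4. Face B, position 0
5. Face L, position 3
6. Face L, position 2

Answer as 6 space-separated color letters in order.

After move 1 (U'): U=WWWW F=OOGG R=GGRR B=RRBB L=BBOO
After move 2 (F'): F=OGOG U=WWGR R=YGYR D=BOYY L=BWOW
After move 3 (F'): F=GGOO U=WWYY R=OGBR D=WWYY L=BROG
After move 4 (R'): R=GROB U=WBYR F=GWOY D=WGYO B=YRWB
Query 1: D[3] = O
Query 2: R[2] = O
Query 3: D[0] = W
Query 4: B[0] = Y
Query 5: L[3] = G
Query 6: L[2] = O

Answer: O O W Y G O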